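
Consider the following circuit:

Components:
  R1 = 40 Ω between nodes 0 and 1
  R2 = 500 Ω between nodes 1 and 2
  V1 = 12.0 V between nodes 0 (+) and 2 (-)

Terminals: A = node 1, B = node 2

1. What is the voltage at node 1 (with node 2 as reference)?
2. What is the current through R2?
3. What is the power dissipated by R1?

Nodal analysis, taking node 2 as the 0 V reference.
Source V1 fixes V_0 = 12 V.
KCL at each unknown node (sum of currents leaving = 0; resistances in Ω):
  Node 1: (V_1 - 12)/40 + (V_1 - 0)/500 = 0
Collecting terms: 0.027 × V_1 = 0.3  =>  V_1 = 11.11 V
Part 1:
  Read off the nodal solution: V_1 = 11.11 V
Part 2:
  I_R2 = (V_1 - V_2)/R2 = (11.11 - 0)/500 = 0.02222 A
  Magnitude: I_R2 = 0.02222 A
Part 3:
  I_R1 = (V_0 - V_1)/R1 = (12 - 11.11)/40 = 0.02222 A
  P_R1 = I_R1² × R1 = (0.02222)² × 40 = 0.01975 W

Final answers:
1. V_1 = 11.11 V
2. I_R2 = 0.02222 A
3. P_R1 = 0.01975 W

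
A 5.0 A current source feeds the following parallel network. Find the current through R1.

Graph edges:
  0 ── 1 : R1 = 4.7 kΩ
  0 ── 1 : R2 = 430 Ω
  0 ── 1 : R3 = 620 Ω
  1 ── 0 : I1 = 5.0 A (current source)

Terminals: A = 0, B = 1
All resistors sit directly between nodes 0 and 1, so they are in parallel and share one voltage V; the full source current 5 A splits among them.
1/R_par = 1/4700 + 1/430 + 1/620 = 0.004151 S  =>  R_par = 240.9 Ω
V = I × R_par = 5 × 240.9 = 1204 V
I_R1 = V/R1 = 1204/4700 = 0.2563 A

Final answer: 0.2563 A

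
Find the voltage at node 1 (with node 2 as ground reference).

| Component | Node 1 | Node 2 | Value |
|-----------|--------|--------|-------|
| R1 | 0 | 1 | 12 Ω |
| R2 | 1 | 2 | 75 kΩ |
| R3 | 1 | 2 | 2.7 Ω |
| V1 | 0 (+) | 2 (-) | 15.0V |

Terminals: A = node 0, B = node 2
Nodal analysis, taking node 2 as the 0 V reference.
Source V1 fixes V_0 = 15 V.
KCL at each unknown node (sum of currents leaving = 0; resistances in Ω):
  Node 1: (V_1 - 15)/12 + (V_1 - 0)/75000 + (V_1 - 0)/2.7 = 0
Collecting terms: 0.4537 × V_1 = 1.25  =>  V_1 = 2.755 V
The requested potential is V_1 = 2.755 V.

Final answer: V_1 = 2.755 V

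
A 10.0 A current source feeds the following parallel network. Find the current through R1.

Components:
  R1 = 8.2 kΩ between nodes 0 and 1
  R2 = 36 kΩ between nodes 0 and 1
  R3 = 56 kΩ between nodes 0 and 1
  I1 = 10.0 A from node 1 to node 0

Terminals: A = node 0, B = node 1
All resistors sit directly between nodes 0 and 1, so they are in parallel and share one voltage V; the full source current 10 A splits among them.
1/R_par = 1/8200 + 1/36000 + 1/56000 = 0.0001676 S  =>  R_par = 5967 Ω
V = I × R_par = 10 × 5967 = 59670 V
I_R1 = V/R1 = 59670/8200 = 7.277 A

Final answer: 7.277 A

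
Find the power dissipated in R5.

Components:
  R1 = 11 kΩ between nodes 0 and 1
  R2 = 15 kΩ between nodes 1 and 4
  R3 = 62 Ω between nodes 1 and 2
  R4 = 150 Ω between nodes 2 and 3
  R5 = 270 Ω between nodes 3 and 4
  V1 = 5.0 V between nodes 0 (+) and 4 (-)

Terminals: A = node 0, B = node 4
Nodal analysis, taking node 4 as the 0 V reference.
Source V1 fixes V_0 = 5 V.
KCL at each unknown node (sum of currents leaving = 0; resistances in Ω):
  Node 1: (V_1 - 5)/11000 + (V_1 - 0)/15000 + (V_1 - V_2)/62 = 0
  Node 2: (V_2 - V_1)/62 + (V_2 - V_3)/150 = 0
  Node 3: (V_3 - V_2)/150 + (V_3 - 0)/270 = 0
Collecting terms (coefficients in siemens):
  0.01629·V_1 - 0.01613·V_2 = 0.0004545
  0.0228·V_2 - 0.01613·V_1 - 0.006667·V_3 = 0
  0.01037·V_3 - 0.006667·V_2 = 0
Solving these 3 simultaneous equations (Gaussian elimination) gives:
  V_1 = 0.2036 V, V_2 = 0.1774 V, V_3 = 0.1141 V
I_R5 = (V_3 - V_4)/R5 = (0.1141 - 0)/270 = 0.0004225 A
P_R5 = I_R5² × R5 = (0.0004225)² × 270 = 0.00004819 W

Final answer: 4.819e-05 W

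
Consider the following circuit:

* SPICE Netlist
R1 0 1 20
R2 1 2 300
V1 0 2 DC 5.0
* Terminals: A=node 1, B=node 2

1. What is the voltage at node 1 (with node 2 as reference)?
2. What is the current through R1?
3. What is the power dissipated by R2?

Nodal analysis, taking node 2 as the 0 V reference.
Source V1 fixes V_0 = 5 V.
KCL at each unknown node (sum of currents leaving = 0; resistances in Ω):
  Node 1: (V_1 - 5)/20 + (V_1 - 0)/300 = 0
Collecting terms: 0.05333 × V_1 = 0.25  =>  V_1 = 4.688 V
Part 1:
  Read off the nodal solution: V_1 = 4.688 V
Part 2:
  I_R1 = (V_0 - V_1)/R1 = (5 - 4.688)/20 = 0.01562 A
  Magnitude: I_R1 = 0.01562 A
Part 3:
  I_R2 = (V_1 - V_2)/R2 = (4.688 - 0)/300 = 0.01562 A
  P_R2 = I_R2² × R2 = (0.01562)² × 300 = 0.07324 W

Final answers:
1. V_1 = 4.688 V
2. I_R1 = 0.01562 A
3. P_R2 = 0.07324 W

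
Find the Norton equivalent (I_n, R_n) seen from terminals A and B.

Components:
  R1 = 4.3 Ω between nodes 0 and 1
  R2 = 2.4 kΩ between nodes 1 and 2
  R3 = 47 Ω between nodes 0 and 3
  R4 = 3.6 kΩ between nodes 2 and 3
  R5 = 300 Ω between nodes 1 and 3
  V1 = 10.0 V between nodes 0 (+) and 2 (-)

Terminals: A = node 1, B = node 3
Find the Thévenin equivalent first; then I_n = V_th/R_th and R_n = R_th.
Step 1 — V_th is the open-circuit voltage V_A - V_B (nothing connected across the terminals).
Nodal analysis, taking node 2 as the 0 V reference.
Source V1 fixes V_0 = 10 V.
KCL at each unknown node (sum of currents leaving = 0; resistances in Ω):
  Node 1: (V_1 - 10)/4.3 + (V_1 - 0)/2400 + (V_1 - V_3)/300 = 0
  Node 3: (V_3 - 10)/47 + (V_3 - 0)/3600 + (V_3 - V_1)/300 = 0
Collecting terms (coefficients in siemens):
  0.2363·V_1 - 0.003333·V_3 = 2.326
  0.02489·V_3 - 0.003333·V_1 = 0.2128
Determinant D = (0.2363)(0.02489) - (-0.003333)(-0.003333) = 0.00587
V_1 = [(2.326)(0.02489) - (-0.003333)(0.2128)]/D = 9.981 V
V_3 = [(0.2363)(0.2128) - (2.326)(-0.003333)]/D = 9.886 V
V_th = V_1 - V_3 = 9.981 - 9.886 = 0.09495 V
Step 2 — R_th: zero the source — replace V1 by a short circuit (node 2 merges into node 0) — and find the resistance seen between A (node 1) and B (node 3).
Reduce the network between node 1 (A) and node 3 (B) by series/parallel combination:
  Rp1 = R1 ‖ R2 (parallel, both between nodes 0 and 1) = 1/(1/4.3 + 1/2400) = 4.292 Ω
  Rp2 = R3 ‖ R4 (parallel, both between nodes 0 and 3) = 1/(1/47 + 1/3600) = 46.39 Ω
  Rs1 = Rp1 + Rp2 (series, joined only at node 0) = 4.292 + 46.39 = 50.69 Ω
  Rp3 = R5 ‖ Rs1 (parallel, both between nodes 1 and 3) = 1/(1/300 + 1/50.69) = 43.36 Ω
R_th = 43.36 Ω
I_n = V_th/R_th = 0.09495/43.36 = 0.00219 A, and R_n = R_th = 43.36 Ω

Final answer: I_n = 0.00219 A, R_n = 43.36 Ω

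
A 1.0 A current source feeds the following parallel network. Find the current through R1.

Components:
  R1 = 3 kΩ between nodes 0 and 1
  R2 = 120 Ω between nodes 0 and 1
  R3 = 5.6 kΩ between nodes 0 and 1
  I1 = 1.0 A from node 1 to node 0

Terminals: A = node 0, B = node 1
All resistors sit directly between nodes 0 and 1, so they are in parallel and share one voltage V; the full source current 1 A splits among them.
1/R_par = 1/3000 + 1/120 + 1/5600 = 0.008845 S  =>  R_par = 113.1 Ω
V = I × R_par = 1 × 113.1 = 113.1 V
I_R1 = V/R1 = 113.1/3000 = 0.03769 A

Final answer: 0.03769 A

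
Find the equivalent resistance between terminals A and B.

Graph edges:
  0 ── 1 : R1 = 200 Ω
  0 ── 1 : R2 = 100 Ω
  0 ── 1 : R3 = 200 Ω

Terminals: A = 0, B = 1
Reduce the network between node 0 (A) and node 1 (B) by series/parallel combination:
  Rp1 = R1 ‖ R2 ‖ R3 (parallel, all between nodes 0 and 1) = 1/(1/200 + 1/100 + 1/200) = 50 Ω
R_eq = 50 Ω

Final answer: 50 Ω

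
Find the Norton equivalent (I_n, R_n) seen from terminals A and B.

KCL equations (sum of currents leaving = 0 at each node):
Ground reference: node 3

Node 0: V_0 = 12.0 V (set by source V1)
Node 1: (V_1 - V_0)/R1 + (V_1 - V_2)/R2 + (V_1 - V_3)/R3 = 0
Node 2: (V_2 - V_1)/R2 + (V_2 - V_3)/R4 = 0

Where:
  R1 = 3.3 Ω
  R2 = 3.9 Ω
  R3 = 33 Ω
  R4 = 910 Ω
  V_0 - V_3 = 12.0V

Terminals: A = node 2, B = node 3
Find the Thévenin equivalent first; then I_n = V_th/R_th and R_n = R_th.
Step 1 — V_th is the open-circuit voltage V_A - V_B (nothing connected across the terminals).
Nodal analysis, taking node 3 as the 0 V reference.
Source V1 fixes V_0 = 12 V.
KCL at each unknown node (sum of currents leaving = 0; resistances in Ω):
  Node 1: (V_1 - 12)/3.3 + (V_1 - V_2)/3.9 + (V_1 - 0)/33 = 0
  Node 2: (V_2 - V_1)/3.9 + (V_2 - 0)/910 = 0
Collecting terms (coefficients in siemens):
  0.5897·V_1 - 0.2564·V_2 = 3.636
  0.2575·V_2 - 0.2564·V_1 = 0
Determinant D = (0.5897)(0.2575) - (-0.2564)(-0.2564) = 0.08612
V_1 = [(3.636)(0.2575) - (-0.2564)(0)]/D = 10.87 V
V_2 = [(0.5897)(0) - (3.636)(-0.2564)]/D = 10.83 V
V_th = V_2 - V_3 = 10.83 - 0 = 10.83 V
Step 2 — R_th: zero the source — replace V1 by a short circuit (node 3 merges into node 0) — and find the resistance seen between A (node 2) and B (node 0).
Reduce the network between node 2 (A) and node 0 (B) by series/parallel combination:
  Rp1 = R1 ‖ R3 (parallel, both between nodes 0 and 1) = 1/(1/3.3 + 1/33) = 3 Ω
  Rs1 = R2 + Rp1 (series, joined only at node 1) = 3.9 + 3 = 6.9 Ω
  Rp2 = R4 ‖ Rs1 (parallel, both between nodes 0 and 2) = 1/(1/910 + 1/6.9) = 6.848 Ω
R_th = 6.848 Ω
I_n = V_th/R_th = 10.83/6.848 = 1.581 A, and R_n = R_th = 6.848 Ω

Final answer: I_n = 1.581 A, R_n = 6.848 Ω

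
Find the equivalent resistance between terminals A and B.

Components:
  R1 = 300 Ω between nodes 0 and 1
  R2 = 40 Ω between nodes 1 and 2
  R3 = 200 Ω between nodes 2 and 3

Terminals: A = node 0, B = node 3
Reduce the network between node 0 (A) and node 3 (B) by series/parallel combination:
  Rs1 = R1 + R2 (series, joined only at node 1) = 300 + 40 = 340 Ω
  Rs2 = R3 + Rs1 (series, joined only at node 2) = 200 + 340 = 540 Ω
R_eq = 540 Ω

Final answer: 540 Ω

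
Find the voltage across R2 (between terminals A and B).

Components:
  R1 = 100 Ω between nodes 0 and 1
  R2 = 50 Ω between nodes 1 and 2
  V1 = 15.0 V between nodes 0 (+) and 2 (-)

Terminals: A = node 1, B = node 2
R1 and R2 are in series across V1 (node 0 → node 1 → node 2), and the output A–B is taken across R2, so this is a voltage divider.
Series current: I = V1/(R1 + R2) = 15/(100 + 50) = 15/150 = 0.1 A
V_R2 = I × R2 = V1 × R2/(R1 + R2) = 15 × 50/150 = 5 V

Final answer: 5 V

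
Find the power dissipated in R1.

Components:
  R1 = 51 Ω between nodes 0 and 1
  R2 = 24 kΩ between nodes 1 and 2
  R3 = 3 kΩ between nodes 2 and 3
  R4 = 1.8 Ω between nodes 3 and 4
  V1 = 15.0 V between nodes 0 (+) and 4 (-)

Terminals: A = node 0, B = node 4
Nodal analysis, taking node 4 as the 0 V reference.
Source V1 fixes V_0 = 15 V.
KCL at each unknown node (sum of currents leaving = 0; resistances in Ω):
  Node 1: (V_1 - 15)/51 + (V_1 - V_2)/24000 = 0
  Node 2: (V_2 - V_1)/24000 + (V_2 - V_3)/3000 = 0
  Node 3: (V_3 - V_2)/3000 + (V_3 - 0)/1.8 = 0
Collecting terms (coefficients in siemens):
  0.01965·V_1 - 0.00004167·V_2 = 0.2941
  0.000375·V_2 - 0.00004167·V_1 - 0.0003333·V_3 = 0
  0.5559·V_3 - 0.0003333·V_2 = 0
Solving these 3 simultaneous equations (Gaussian elimination) gives:
  V_1 = 14.97 V, V_2 = 1.664 V, V_3 = 0.000998 V
I_R1 = (V_0 - V_1)/R1 = (15 - 14.97)/51 = 0.0005545 A
P_R1 = I_R1² × R1 = (0.0005545)² × 51 = 0.00001568 W

Final answer: 1.568e-05 W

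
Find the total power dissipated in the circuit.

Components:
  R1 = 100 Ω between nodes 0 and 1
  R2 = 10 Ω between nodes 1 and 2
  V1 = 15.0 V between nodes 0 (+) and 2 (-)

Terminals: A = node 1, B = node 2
Nodal analysis, taking node 2 as the 0 V reference.
Source V1 fixes V_0 = 15 V.
KCL at each unknown node (sum of currents leaving = 0; resistances in Ω):
  Node 1: (V_1 - 15)/100 + (V_1 - 0)/10 = 0
Collecting terms: 0.11 × V_1 = 0.15  =>  V_1 = 1.364 V
Power in each resistor, P = (ΔV)²/R:
  P_R1 = (15 - 1.364)²/100 = 1.86 W
  P_R2 = (1.364 - 0)²/10 = 0.186 W
P_total = P_R1 + P_R2 = 2.045 W

Final answer: 2.045 W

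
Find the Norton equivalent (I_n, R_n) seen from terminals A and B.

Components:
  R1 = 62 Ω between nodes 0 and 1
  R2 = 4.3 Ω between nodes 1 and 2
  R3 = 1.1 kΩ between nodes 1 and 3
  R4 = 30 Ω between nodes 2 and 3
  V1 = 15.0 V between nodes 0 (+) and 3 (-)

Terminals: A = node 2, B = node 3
Find the Thévenin equivalent first; then I_n = V_th/R_th and R_n = R_th.
Step 1 — V_th is the open-circuit voltage V_A - V_B (nothing connected across the terminals).
Nodal analysis, taking node 3 as the 0 V reference.
Source V1 fixes V_0 = 15 V.
KCL at each unknown node (sum of currents leaving = 0; resistances in Ω):
  Node 1: (V_1 - 15)/62 + (V_1 - V_2)/4.3 + (V_1 - 0)/1100 = 0
  Node 2: (V_2 - V_1)/4.3 + (V_2 - 0)/30 = 0
Collecting terms (coefficients in siemens):
  0.2496·V_1 - 0.2326·V_2 = 0.2419
  0.2659·V_2 - 0.2326·V_1 = 0
Determinant D = (0.2496)(0.2659) - (-0.2326)(-0.2326) = 0.01228
V_1 = [(0.2419)(0.2659) - (-0.2326)(0)]/D = 5.238 V
V_2 = [(0.2496)(0) - (0.2419)(-0.2326)]/D = 4.581 V
V_th = V_2 - V_3 = 4.581 - 0 = 4.581 V
Step 2 — R_th: zero the source — replace V1 by a short circuit (node 3 merges into node 0) — and find the resistance seen between A (node 2) and B (node 0).
Reduce the network between node 2 (A) and node 0 (B) by series/parallel combination:
  Rp1 = R1 ‖ R3 (parallel, both between nodes 0 and 1) = 1/(1/62 + 1/1100) = 58.69 Ω
  Rs1 = R2 + Rp1 (series, joined only at node 1) = 4.3 + 58.69 = 62.99 Ω
  Rp2 = R4 ‖ Rs1 (parallel, both between nodes 0 and 2) = 1/(1/30 + 1/62.99) = 20.32 Ω
R_th = 20.32 Ω
I_n = V_th/R_th = 4.581/20.32 = 0.2254 A, and R_n = R_th = 20.32 Ω

Final answer: I_n = 0.2254 A, R_n = 20.32 Ω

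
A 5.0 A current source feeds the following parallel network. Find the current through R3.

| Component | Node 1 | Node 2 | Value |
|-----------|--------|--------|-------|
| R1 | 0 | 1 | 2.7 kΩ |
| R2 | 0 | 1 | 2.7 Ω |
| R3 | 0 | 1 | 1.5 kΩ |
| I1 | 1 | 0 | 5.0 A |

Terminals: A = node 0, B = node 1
All resistors sit directly between nodes 0 and 1, so they are in parallel and share one voltage V; the full source current 5 A splits among them.
1/R_par = 1/2700 + 1/2.7 + 1/1500 = 0.3714 S  =>  R_par = 2.692 Ω
V = I × R_par = 5 × 2.692 = 13.46 V
I_R3 = V/R3 = 13.46/1500 = 0.008975 A

Final answer: 0.008975 A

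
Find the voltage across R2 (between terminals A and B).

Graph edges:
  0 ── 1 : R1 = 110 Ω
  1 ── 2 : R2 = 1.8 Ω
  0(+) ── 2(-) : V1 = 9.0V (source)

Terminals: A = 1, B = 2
R1 and R2 are in series across V1 (node 0 → node 1 → node 2), and the output A–B is taken across R2, so this is a voltage divider.
Series current: I = V1/(R1 + R2) = 9/(110 + 1.8) = 9/111.8 = 0.0805 A
V_R2 = I × R2 = V1 × R2/(R1 + R2) = 9 × 1.8/111.8 = 0.1449 V

Final answer: 0.1449 V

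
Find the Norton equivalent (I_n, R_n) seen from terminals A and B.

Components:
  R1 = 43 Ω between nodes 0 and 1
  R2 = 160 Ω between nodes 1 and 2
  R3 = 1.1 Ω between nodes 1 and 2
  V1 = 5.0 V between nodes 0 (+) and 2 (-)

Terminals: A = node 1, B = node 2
Find the Thévenin equivalent first; then I_n = V_th/R_th and R_n = R_th.
Step 1 — V_th is the open-circuit voltage V_A - V_B (nothing connected across the terminals).
Nodal analysis, taking node 2 as the 0 V reference.
Source V1 fixes V_0 = 5 V.
KCL at each unknown node (sum of currents leaving = 0; resistances in Ω):
  Node 1: (V_1 - 5)/43 + (V_1 - 0)/160 + (V_1 - 0)/1.1 = 0
Collecting terms: 0.9386 × V_1 = 0.1163  =>  V_1 = 0.1239 V
V_th = V_1 - V_2 = 0.1239 - 0 = 0.1239 V
Step 2 — R_th: zero the source — replace V1 by a short circuit (node 2 merges into node 0) — and find the resistance seen between A (node 1) and B (node 0).
Reduce the network between node 1 (A) and node 0 (B) by series/parallel combination:
  Rp1 = R1 ‖ R2 ‖ R3 (parallel, all between nodes 0 and 1) = 1/(1/43 + 1/160 + 1/1.1) = 1.065 Ω
R_th = 1.065 Ω
I_n = V_th/R_th = 0.1239/1.065 = 0.1163 A, and R_n = R_th = 1.065 Ω

Final answer: I_n = 0.1163 A, R_n = 1.065 Ω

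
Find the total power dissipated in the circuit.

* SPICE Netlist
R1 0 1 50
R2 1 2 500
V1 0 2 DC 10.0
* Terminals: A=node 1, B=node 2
Nodal analysis, taking node 2 as the 0 V reference.
Source V1 fixes V_0 = 10 V.
KCL at each unknown node (sum of currents leaving = 0; resistances in Ω):
  Node 1: (V_1 - 10)/50 + (V_1 - 0)/500 = 0
Collecting terms: 0.022 × V_1 = 0.2  =>  V_1 = 9.091 V
Power in each resistor, P = (ΔV)²/R:
  P_R1 = (10 - 9.091)²/50 = 0.01653 W
  P_R2 = (9.091 - 0)²/500 = 0.1653 W
P_total = P_R1 + P_R2 = 0.1818 W

Final answer: 0.1818 W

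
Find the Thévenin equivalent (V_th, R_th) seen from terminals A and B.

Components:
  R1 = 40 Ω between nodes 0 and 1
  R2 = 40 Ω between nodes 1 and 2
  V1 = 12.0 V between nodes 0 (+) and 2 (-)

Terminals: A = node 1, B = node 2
Step 1 — V_th is the open-circuit voltage V_A - V_B (nothing connected across the terminals).
Nodal analysis, taking node 2 as the 0 V reference.
Source V1 fixes V_0 = 12 V.
KCL at each unknown node (sum of currents leaving = 0; resistances in Ω):
  Node 1: (V_1 - 12)/40 + (V_1 - 0)/40 = 0
Collecting terms: 0.05 × V_1 = 0.3  =>  V_1 = 6 V
V_th = V_1 - V_2 = 6 - 0 = 6 V
Step 2 — R_th: zero the source — replace V1 by a short circuit (node 2 merges into node 0) — and find the resistance seen between A (node 1) and B (node 0).
Reduce the network between node 1 (A) and node 0 (B) by series/parallel combination:
  Rp1 = R1 ‖ R2 (parallel, both between nodes 0 and 1) = 1/(1/40 + 1/40) = 20 Ω
R_th = 20 Ω

Final answer: V_th = 6 V, R_th = 20 Ω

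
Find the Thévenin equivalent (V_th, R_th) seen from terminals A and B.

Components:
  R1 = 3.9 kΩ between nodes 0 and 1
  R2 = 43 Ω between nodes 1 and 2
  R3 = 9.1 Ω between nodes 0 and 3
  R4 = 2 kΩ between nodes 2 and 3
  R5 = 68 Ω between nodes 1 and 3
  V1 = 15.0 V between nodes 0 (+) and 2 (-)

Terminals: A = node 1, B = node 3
Step 1 — V_th is the open-circuit voltage V_A - V_B (nothing connected across the terminals).
Nodal analysis, taking node 2 as the 0 V reference.
Source V1 fixes V_0 = 15 V.
KCL at each unknown node (sum of currents leaving = 0; resistances in Ω):
  Node 1: (V_1 - 15)/3900 + (V_1 - 0)/43 + (V_1 - V_3)/68 = 0
  Node 3: (V_3 - 15)/9.1 + (V_3 - 0)/2000 + (V_3 - V_1)/68 = 0
Collecting terms (coefficients in siemens):
  0.03822·V_1 - 0.01471·V_3 = 0.003846
  0.1251·V_3 - 0.01471·V_1 = 1.648
Determinant D = (0.03822)(0.1251) - (-0.01471)(-0.01471) = 0.004565
V_1 = [(0.003846)(0.1251) - (-0.01471)(1.648)]/D = 5.416 V
V_3 = [(0.03822)(1.648) - (0.003846)(-0.01471)]/D = 13.81 V
V_th = V_1 - V_3 = 5.416 - 13.81 = -8.398 V
Step 2 — R_th: zero the source — replace V1 by a short circuit (node 2 merges into node 0) — and find the resistance seen between A (node 1) and B (node 3).
Reduce the network between node 1 (A) and node 3 (B) by series/parallel combination:
  Rp1 = R1 ‖ R2 (parallel, both between nodes 0 and 1) = 1/(1/3900 + 1/43) = 42.53 Ω
  Rp2 = R3 ‖ R4 (parallel, both between nodes 0 and 3) = 1/(1/9.1 + 1/2000) = 9.059 Ω
  Rs1 = Rp1 + Rp2 (series, joined only at node 0) = 42.53 + 9.059 = 51.59 Ω
  Rp3 = R5 ‖ Rs1 (parallel, both between nodes 1 and 3) = 1/(1/68 + 1/51.59) = 29.33 Ω
R_th = 29.33 Ω

Final answer: V_th = -8.398 V, R_th = 29.33 Ω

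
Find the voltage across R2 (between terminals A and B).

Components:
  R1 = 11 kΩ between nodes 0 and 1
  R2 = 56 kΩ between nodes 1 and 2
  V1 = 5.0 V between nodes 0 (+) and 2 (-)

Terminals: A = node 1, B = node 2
R1 and R2 are in series across V1 (node 0 → node 1 → node 2), and the output A–B is taken across R2, so this is a voltage divider.
Series current: I = V1/(R1 + R2) = 5/(11000 + 56000) = 5/67000 = 0.00007463 A
V_R2 = I × R2 = V1 × R2/(R1 + R2) = 5 × 56000/67000 = 4.179 V

Final answer: 4.179 V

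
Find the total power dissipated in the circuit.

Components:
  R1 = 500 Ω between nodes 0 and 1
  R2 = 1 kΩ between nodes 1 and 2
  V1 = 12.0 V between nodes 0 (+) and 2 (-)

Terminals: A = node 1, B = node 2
Nodal analysis, taking node 2 as the 0 V reference.
Source V1 fixes V_0 = 12 V.
KCL at each unknown node (sum of currents leaving = 0; resistances in Ω):
  Node 1: (V_1 - 12)/500 + (V_1 - 0)/1000 = 0
Collecting terms: 0.003 × V_1 = 0.024  =>  V_1 = 8 V
Power in each resistor, P = (ΔV)²/R:
  P_R1 = (12 - 8)²/500 = 0.032 W
  P_R2 = (8 - 0)²/1000 = 0.064 W
P_total = P_R1 + P_R2 = 0.096 W

Final answer: 0.096 W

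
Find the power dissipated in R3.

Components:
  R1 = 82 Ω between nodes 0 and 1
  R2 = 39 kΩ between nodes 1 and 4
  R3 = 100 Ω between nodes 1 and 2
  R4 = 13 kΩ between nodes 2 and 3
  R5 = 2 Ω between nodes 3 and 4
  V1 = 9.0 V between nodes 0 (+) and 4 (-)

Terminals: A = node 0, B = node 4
Nodal analysis, taking node 4 as the 0 V reference.
Source V1 fixes V_0 = 9 V.
KCL at each unknown node (sum of currents leaving = 0; resistances in Ω):
  Node 1: (V_1 - 9)/82 + (V_1 - 0)/39000 + (V_1 - V_2)/100 = 0
  Node 2: (V_2 - V_1)/100 + (V_2 - V_3)/13000 = 0
  Node 3: (V_3 - V_2)/13000 + (V_3 - 0)/2 = 0
Collecting terms (coefficients in siemens):
  0.02222·V_1 - 0.01·V_2 = 0.1098
  0.01008·V_2 - 0.01·V_1 - 0.00007692·V_3 = 0
  0.5001·V_3 - 0.00007692·V_2 = 0
Solving these 3 simultaneous equations (Gaussian elimination) gives:
  V_1 = 8.925 V, V_2 = 8.857 V, V_3 = 0.001362 V
I_R3 = (V_1 - V_2)/R3 = (8.925 - 8.857)/100 = 0.0006812 A
P_R3 = I_R3² × R3 = (0.0006812)² × 100 = 0.00004641 W

Final answer: 4.641e-05 W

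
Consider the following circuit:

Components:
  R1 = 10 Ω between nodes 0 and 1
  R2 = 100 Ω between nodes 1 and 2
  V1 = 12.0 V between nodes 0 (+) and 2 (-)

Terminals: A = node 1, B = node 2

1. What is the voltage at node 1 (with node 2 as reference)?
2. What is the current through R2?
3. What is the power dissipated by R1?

Nodal analysis, taking node 2 as the 0 V reference.
Source V1 fixes V_0 = 12 V.
KCL at each unknown node (sum of currents leaving = 0; resistances in Ω):
  Node 1: (V_1 - 12)/10 + (V_1 - 0)/100 = 0
Collecting terms: 0.11 × V_1 = 1.2  =>  V_1 = 10.91 V
Part 1:
  Read off the nodal solution: V_1 = 10.91 V
Part 2:
  I_R2 = (V_1 - V_2)/R2 = (10.91 - 0)/100 = 0.1091 A
  Magnitude: I_R2 = 0.1091 A
Part 3:
  I_R1 = (V_0 - V_1)/R1 = (12 - 10.91)/10 = 0.1091 A
  P_R1 = I_R1² × R1 = (0.1091)² × 10 = 0.119 W

Final answers:
1. V_1 = 10.91 V
2. I_R2 = 0.1091 A
3. P_R1 = 0.119 W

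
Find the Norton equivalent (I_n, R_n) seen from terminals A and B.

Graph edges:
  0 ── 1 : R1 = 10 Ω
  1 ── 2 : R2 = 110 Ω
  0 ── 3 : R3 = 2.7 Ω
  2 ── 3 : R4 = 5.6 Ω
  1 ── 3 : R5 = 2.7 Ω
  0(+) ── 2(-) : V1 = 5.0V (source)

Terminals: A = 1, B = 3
Find the Thévenin equivalent first; then I_n = V_th/R_th and R_n = R_th.
Step 1 — V_th is the open-circuit voltage V_A - V_B (nothing connected across the terminals).
Nodal analysis, taking node 2 as the 0 V reference.
Source V1 fixes V_0 = 5 V.
KCL at each unknown node (sum of currents leaving = 0; resistances in Ω):
  Node 1: (V_1 - 5)/10 + (V_1 - 0)/110 + (V_1 - V_3)/2.7 = 0
  Node 3: (V_3 - 5)/2.7 + (V_3 - 0)/5.6 + (V_3 - V_1)/2.7 = 0
Collecting terms (coefficients in siemens):
  0.4795·V_1 - 0.3704·V_3 = 0.5
  0.9193·V_3 - 0.3704·V_1 = 1.852
Determinant D = (0.4795)(0.9193) - (-0.3704)(-0.3704) = 0.3036
V_1 = [(0.5)(0.9193) - (-0.3704)(1.852)]/D = 3.773 V
V_3 = [(0.4795)(1.852) - (0.5)(-0.3704)]/D = 3.535 V
V_th = V_1 - V_3 = 3.773 - 3.535 = 0.2386 V
Step 2 — R_th: zero the source — replace V1 by a short circuit (node 2 merges into node 0) — and find the resistance seen between A (node 1) and B (node 3).
Reduce the network between node 1 (A) and node 3 (B) by series/parallel combination:
  Rp1 = R1 ‖ R2 (parallel, both between nodes 0 and 1) = 1/(1/10 + 1/110) = 9.167 Ω
  Rp2 = R3 ‖ R4 (parallel, both between nodes 0 and 3) = 1/(1/2.7 + 1/5.6) = 1.822 Ω
  Rs1 = Rp1 + Rp2 (series, joined only at node 0) = 9.167 + 1.822 = 10.99 Ω
  Rp3 = R5 ‖ Rs1 (parallel, both between nodes 1 and 3) = 1/(1/2.7 + 1/10.99) = 2.167 Ω
R_th = 2.167 Ω
I_n = V_th/R_th = 0.2386/2.167 = 0.1101 A, and R_n = R_th = 2.167 Ω

Final answer: I_n = 0.1101 A, R_n = 2.167 Ω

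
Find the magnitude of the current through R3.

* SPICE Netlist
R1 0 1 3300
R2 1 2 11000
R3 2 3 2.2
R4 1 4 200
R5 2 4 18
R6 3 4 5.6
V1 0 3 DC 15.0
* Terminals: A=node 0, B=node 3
Nodal analysis, taking node 3 as the 0 V reference.
Source V1 fixes V_0 = 15 V.
KCL at each unknown node (sum of currents leaving = 0; resistances in Ω):
  Node 1: (V_1 - 15)/3300 + (V_1 - V_2)/11000 + (V_1 - V_4)/200 = 0
  Node 2: (V_2 - V_1)/11000 + (V_2 - 0)/2.2 + (V_2 - V_4)/18 = 0
  Node 4: (V_4 - V_1)/200 + (V_4 - V_2)/18 + (V_4 - 0)/5.6 = 0
Collecting terms (coefficients in siemens):
  0.005394·V_1 - 0.00009091·V_2 - 0.005·V_4 = 0.004545
  0.5102·V_2 - 0.00009091·V_1 - 0.05556·V_4 = 0
  0.2391·V_4 - 0.005·V_1 - 0.05556·V_2 = 0
Solving these 3 simultaneous equations (Gaussian elimination) gives:
  V_1 = 0.8599 V, V_2 = 0.002166 V, V_4 = 0.01848 V
I_R3 = (V_2 - V_3)/R3 = (0.002166 - 0)/2.2 = 0.0009845 A
|I_R3| = 0.0009845 A

Final answer: |I_R3| = 0.0009845 A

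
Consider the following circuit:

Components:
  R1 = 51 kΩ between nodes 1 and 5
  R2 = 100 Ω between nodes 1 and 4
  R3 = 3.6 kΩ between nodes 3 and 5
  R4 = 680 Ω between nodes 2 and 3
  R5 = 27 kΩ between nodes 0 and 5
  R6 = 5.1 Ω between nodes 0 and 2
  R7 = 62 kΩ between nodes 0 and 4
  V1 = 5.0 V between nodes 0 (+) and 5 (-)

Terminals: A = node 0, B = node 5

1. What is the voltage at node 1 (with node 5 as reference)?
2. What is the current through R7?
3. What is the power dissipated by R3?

Nodal analysis, taking node 5 as the 0 V reference.
Source V1 fixes V_0 = 5 V.
KCL at each unknown node (sum of currents leaving = 0; resistances in Ω):
  Node 1: (V_1 - 0)/51000 + (V_1 - V_4)/100 = 0
  Node 2: (V_2 - V_3)/680 + (V_2 - 5)/5.1 = 0
  Node 3: (V_3 - 0)/3600 + (V_3 - V_2)/680 = 0
  Node 4: (V_4 - V_1)/100 + (V_4 - 5)/62000 = 0
Collecting terms (coefficients in siemens):
  0.01002·V_1 - 0.01·V_4 = 0
  0.1975·V_2 - 0.001471·V_3 = 0.9804
  0.001748·V_3 - 0.001471·V_2 = 0
  0.01002·V_4 - 0.01·V_1 = 0.00008065
Solving these 4 simultaneous equations (Gaussian elimination) gives:
  V_1 = 2.255 V, V_2 = 4.994 V, V_3 = 4.201 V, V_4 = 2.259 V
Part 1:
  Read off the nodal solution: V_1 = 2.255 V
Part 2:
  I_R7 = (V_0 - V_4)/R7 = (5 - 2.259)/62000 = 0.00004421 A
  Magnitude: I_R7 = 0.00004421 A
Part 3:
  I_R3 = (V_3 - V_5)/R3 = (4.201 - 0)/3600 = 0.001167 A
  P_R3 = I_R3² × R3 = (0.001167)² × 3600 = 0.004901 W

Final answers:
1. V_1 = 2.255 V
2. I_R7 = 4.421e-05 A
3. P_R3 = 0.004901 W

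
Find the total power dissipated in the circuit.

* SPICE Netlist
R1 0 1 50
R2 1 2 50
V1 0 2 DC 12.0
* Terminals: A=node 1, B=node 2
Nodal analysis, taking node 2 as the 0 V reference.
Source V1 fixes V_0 = 12 V.
KCL at each unknown node (sum of currents leaving = 0; resistances in Ω):
  Node 1: (V_1 - 12)/50 + (V_1 - 0)/50 = 0
Collecting terms: 0.04 × V_1 = 0.24  =>  V_1 = 6 V
Power in each resistor, P = (ΔV)²/R:
  P_R1 = (12 - 6)²/50 = 0.72 W
  P_R2 = (6 - 0)²/50 = 0.72 W
P_total = P_R1 + P_R2 = 1.44 W

Final answer: 1.44 W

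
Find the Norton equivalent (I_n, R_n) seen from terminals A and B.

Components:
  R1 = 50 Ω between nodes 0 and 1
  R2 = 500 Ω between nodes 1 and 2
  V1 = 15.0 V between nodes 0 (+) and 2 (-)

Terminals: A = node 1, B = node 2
Find the Thévenin equivalent first; then I_n = V_th/R_th and R_n = R_th.
Step 1 — V_th is the open-circuit voltage V_A - V_B (nothing connected across the terminals).
Nodal analysis, taking node 2 as the 0 V reference.
Source V1 fixes V_0 = 15 V.
KCL at each unknown node (sum of currents leaving = 0; resistances in Ω):
  Node 1: (V_1 - 15)/50 + (V_1 - 0)/500 = 0
Collecting terms: 0.022 × V_1 = 0.3  =>  V_1 = 13.64 V
V_th = V_1 - V_2 = 13.64 - 0 = 13.64 V
Step 2 — R_th: zero the source — replace V1 by a short circuit (node 2 merges into node 0) — and find the resistance seen between A (node 1) and B (node 0).
Reduce the network between node 1 (A) and node 0 (B) by series/parallel combination:
  Rp1 = R1 ‖ R2 (parallel, both between nodes 0 and 1) = 1/(1/50 + 1/500) = 45.45 Ω
R_th = 45.45 Ω
I_n = V_th/R_th = 13.64/45.45 = 0.3 A, and R_n = R_th = 45.45 Ω

Final answer: I_n = 0.3 A, R_n = 45.45 Ω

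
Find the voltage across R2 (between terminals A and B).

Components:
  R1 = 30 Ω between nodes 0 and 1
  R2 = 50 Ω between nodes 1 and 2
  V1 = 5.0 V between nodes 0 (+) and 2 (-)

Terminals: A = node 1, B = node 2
R1 and R2 are in series across V1 (node 0 → node 1 → node 2), and the output A–B is taken across R2, so this is a voltage divider.
Series current: I = V1/(R1 + R2) = 5/(30 + 50) = 5/80 = 0.0625 A
V_R2 = I × R2 = V1 × R2/(R1 + R2) = 5 × 50/80 = 3.125 V

Final answer: 3.125 V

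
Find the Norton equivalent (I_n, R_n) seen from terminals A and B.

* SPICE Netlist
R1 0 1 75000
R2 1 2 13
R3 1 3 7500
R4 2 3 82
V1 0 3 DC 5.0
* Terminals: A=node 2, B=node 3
Find the Thévenin equivalent first; then I_n = V_th/R_th and R_n = R_th.
Step 1 — V_th is the open-circuit voltage V_A - V_B (nothing connected across the terminals).
Nodal analysis, taking node 3 as the 0 V reference.
Source V1 fixes V_0 = 5 V.
KCL at each unknown node (sum of currents leaving = 0; resistances in Ω):
  Node 1: (V_1 - 5)/75000 + (V_1 - V_2)/13 + (V_1 - 0)/7500 = 0
  Node 2: (V_2 - V_1)/13 + (V_2 - 0)/82 = 0
Collecting terms (coefficients in siemens):
  0.07707·V_1 - 0.07692·V_2 = 0.00006667
  0.08912·V_2 - 0.07692·V_1 = 0
Determinant D = (0.07707)(0.08912) - (-0.07692)(-0.07692) = 0.0009512
V_1 = [(0.00006667)(0.08912) - (-0.07692)(0)]/D = 0.006246 V
V_2 = [(0.07707)(0) - (0.00006667)(-0.07692)]/D = 0.005392 V
V_th = V_2 - V_3 = 0.005392 - 0 = 0.005392 V
Step 2 — R_th: zero the source — replace V1 by a short circuit (node 3 merges into node 0) — and find the resistance seen between A (node 2) and B (node 0).
Reduce the network between node 2 (A) and node 0 (B) by series/parallel combination:
  Rp1 = R1 ‖ R3 (parallel, both between nodes 0 and 1) = 1/(1/75000 + 1/7500) = 6818 Ω
  Rs1 = R2 + Rp1 (series, joined only at node 1) = 13 + 6818 = 6831 Ω
  Rp2 = R4 ‖ Rs1 (parallel, both between nodes 0 and 2) = 1/(1/82 + 1/6831) = 81.03 Ω
R_th = 81.03 Ω
I_n = V_th/R_th = 0.005392/81.03 = 0.00006654 A, and R_n = R_th = 81.03 Ω

Final answer: I_n = 6.654e-05 A, R_n = 81.03 Ω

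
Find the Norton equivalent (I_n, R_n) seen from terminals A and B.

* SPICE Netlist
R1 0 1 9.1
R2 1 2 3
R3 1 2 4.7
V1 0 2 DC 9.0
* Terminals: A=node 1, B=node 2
Find the Thévenin equivalent first; then I_n = V_th/R_th and R_n = R_th.
Step 1 — V_th is the open-circuit voltage V_A - V_B (nothing connected across the terminals).
Nodal analysis, taking node 2 as the 0 V reference.
Source V1 fixes V_0 = 9 V.
KCL at each unknown node (sum of currents leaving = 0; resistances in Ω):
  Node 1: (V_1 - 9)/9.1 + (V_1 - 0)/3 + (V_1 - 0)/4.7 = 0
Collecting terms: 0.656 × V_1 = 0.989  =>  V_1 = 1.508 V
V_th = V_1 - V_2 = 1.508 - 0 = 1.508 V
Step 2 — R_th: zero the source — replace V1 by a short circuit (node 2 merges into node 0) — and find the resistance seen between A (node 1) and B (node 0).
Reduce the network between node 1 (A) and node 0 (B) by series/parallel combination:
  Rp1 = R1 ‖ R2 ‖ R3 (parallel, all between nodes 0 and 1) = 1/(1/9.1 + 1/3 + 1/4.7) = 1.524 Ω
R_th = 1.524 Ω
I_n = V_th/R_th = 1.508/1.524 = 0.989 A, and R_n = R_th = 1.524 Ω

Final answer: I_n = 0.989 A, R_n = 1.524 Ω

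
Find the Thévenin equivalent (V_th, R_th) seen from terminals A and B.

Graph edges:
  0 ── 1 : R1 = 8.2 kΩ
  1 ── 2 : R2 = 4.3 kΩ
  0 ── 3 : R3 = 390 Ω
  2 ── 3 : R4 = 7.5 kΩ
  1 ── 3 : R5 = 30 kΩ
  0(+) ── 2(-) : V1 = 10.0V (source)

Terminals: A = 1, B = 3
Step 1 — V_th is the open-circuit voltage V_A - V_B (nothing connected across the terminals).
Nodal analysis, taking node 2 as the 0 V reference.
Source V1 fixes V_0 = 10 V.
KCL at each unknown node (sum of currents leaving = 0; resistances in Ω):
  Node 1: (V_1 - 10)/8200 + (V_1 - 0)/4300 + (V_1 - V_3)/30000 = 0
  Node 3: (V_3 - 10)/390 + (V_3 - 0)/7500 + (V_3 - V_1)/30000 = 0
Collecting terms (coefficients in siemens):
  0.0003878·V_1 - 0.00003333·V_3 = 0.00122
  0.002731·V_3 - 0.00003333·V_1 = 0.02564
Determinant D = (0.0003878)(0.002731) - (-0.00003333)(-0.00003333) = 0.000001058
V_1 = [(0.00122)(0.002731) - (-0.00003333)(0.02564)]/D = 3.955 V
V_3 = [(0.0003878)(0.02564) - (0.00122)(-0.00003333)]/D = 9.438 V
V_th = V_1 - V_3 = 3.955 - 9.438 = -5.482 V
Step 2 — R_th: zero the source — replace V1 by a short circuit (node 2 merges into node 0) — and find the resistance seen between A (node 1) and B (node 3).
Reduce the network between node 1 (A) and node 3 (B) by series/parallel combination:
  Rp1 = R1 ‖ R2 (parallel, both between nodes 0 and 1) = 1/(1/8200 + 1/4300) = 2821 Ω
  Rp2 = R3 ‖ R4 (parallel, both between nodes 0 and 3) = 1/(1/390 + 1/7500) = 370.7 Ω
  Rs1 = Rp1 + Rp2 (series, joined only at node 0) = 2821 + 370.7 = 3192 Ω
  Rp3 = R5 ‖ Rs1 (parallel, both between nodes 1 and 3) = 1/(1/30000 + 1/3192) = 2885 Ω
R_th = 2.885 kΩ

Final answer: V_th = -5.482 V, R_th = 2.885 kΩ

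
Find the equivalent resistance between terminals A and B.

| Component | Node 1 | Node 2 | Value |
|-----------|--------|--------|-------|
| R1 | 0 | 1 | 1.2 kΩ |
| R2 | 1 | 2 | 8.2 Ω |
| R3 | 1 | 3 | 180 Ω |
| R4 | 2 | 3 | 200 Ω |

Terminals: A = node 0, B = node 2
Reduce the network between node 0 (A) and node 2 (B) by series/parallel combination:
  Rs1 = R3 + R4 (series, joined only at node 3) = 180 + 200 = 380 Ω
  Rp1 = R2 ‖ Rs1 (parallel, both between nodes 1 and 2) = 1/(1/8.2 + 1/380) = 8.027 Ω
  Rs2 = R1 + Rp1 (series, joined only at node 1) = 1200 + 8.027 = 1208 Ω
R_eq = 1.208 kΩ

Final answer: 1.208 kΩ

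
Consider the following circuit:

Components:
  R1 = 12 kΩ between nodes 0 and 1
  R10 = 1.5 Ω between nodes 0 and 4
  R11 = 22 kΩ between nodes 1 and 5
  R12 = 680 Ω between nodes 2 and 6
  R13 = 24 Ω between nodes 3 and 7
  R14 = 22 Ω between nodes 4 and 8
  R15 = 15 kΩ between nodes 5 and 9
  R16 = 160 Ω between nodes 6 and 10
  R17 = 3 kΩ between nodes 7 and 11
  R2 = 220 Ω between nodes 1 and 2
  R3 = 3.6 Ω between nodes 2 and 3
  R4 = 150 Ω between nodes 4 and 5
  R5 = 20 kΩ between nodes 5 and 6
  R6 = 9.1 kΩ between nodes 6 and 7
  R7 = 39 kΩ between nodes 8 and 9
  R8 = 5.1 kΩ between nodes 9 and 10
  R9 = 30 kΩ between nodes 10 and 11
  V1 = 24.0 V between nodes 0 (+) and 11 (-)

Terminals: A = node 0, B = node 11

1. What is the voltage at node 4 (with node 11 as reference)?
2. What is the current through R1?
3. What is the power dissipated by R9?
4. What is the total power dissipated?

Nodal analysis, taking node 11 as the 0 V reference.
Source V1 fixes V_0 = 24 V.
KCL at each unknown node (sum of currents leaving = 0; resistances in Ω):
  Node 1: (V_1 - 24)/12000 + (V_1 - V_2)/220 + (V_1 - V_5)/22000 = 0
  Node 2: (V_2 - V_1)/220 + (V_2 - V_3)/3.6 + (V_2 - V_6)/680 = 0
  Node 3: (V_3 - V_2)/3.6 + (V_3 - V_7)/24 = 0
  Node 4: (V_4 - V_5)/150 + (V_4 - 24)/1.5 + (V_4 - V_8)/22 = 0
  Node 5: (V_5 - V_4)/150 + (V_5 - V_6)/20000 + (V_5 - V_1)/22000 + (V_5 - V_9)/15000 = 0
  Node 6: (V_6 - V_5)/20000 + (V_6 - V_7)/9100 + (V_6 - V_2)/680 + (V_6 - V_10)/160 = 0
  Node 7: (V_7 - V_6)/9100 + (V_7 - V_3)/24 + (V_7 - 0)/3000 = 0
  Node 8: (V_8 - V_9)/39000 + (V_8 - V_4)/22 = 0
  Node 9: (V_9 - V_8)/39000 + (V_9 - V_10)/5100 + (V_9 - V_5)/15000 = 0
  Node 10: (V_10 - V_9)/5100 + (V_10 - 0)/30000 + (V_10 - V_6)/160 = 0
Collecting terms (coefficients in siemens):
  0.004674·V_1 - 0.004545·V_2 - 0.00004545·V_5 = 0.002
  0.2838·V_2 - 0.004545·V_1 - 0.2778·V_3 - 0.001471·V_6 = 0
  0.3194·V_3 - 0.2778·V_2 - 0.04167·V_7 = 0
  0.7188·V_4 - 0.006667·V_5 - 0.04545·V_8 = 16
  0.006829·V_5 - 0.00004545·V_1 - 0.006667·V_4 - 0.00005·V_6 - 0.00006667·V_9 = 0
  0.00788·V_6 - 0.001471·V_2 - 0.00005·V_5 - 0.0001099·V_7 - 0.00625·V_10 = 0
  0.04211·V_7 - 0.04167·V_3 - 0.0001099·V_6 = 0
  0.04548·V_8 - 0.04545·V_4 - 0.00002564·V_9 = 0
  0.0002884·V_9 - 0.00006667·V_5 - 0.00002564·V_8 - 0.0001961·V_10 = 0
  0.006479·V_10 - 0.00625·V_6 - 0.0001961·V_9 = 0
Solving these 10 simultaneous equations (Gaussian elimination) gives:
  V_1 = 9.63 V, V_2 = 9.226 V, V_3 = 9.216 V, V_4 = 24 V
  V_5 = 23.71 V, V_6 = 9.987 V, V_7 = 9.145 V, V_8 = 23.99 V
  V_9 = 14.46 V, V_10 = 10.07 V
Part 1:
  Read off the nodal solution: V_4 = 24 V
Part 2:
  I_R1 = (V_0 - V_1)/R1 = (24 - 9.63)/12000 = 0.001197 A
  Magnitude: I_R1 = 0.001197 A
Part 3:
  I_R9 = (V_10 - V_11)/R9 = (10.07 - 0)/30000 = 0.0003357 A
  P_R9 = I_R9² × R9 = (0.0003357)² × 30000 = 0.003381 W
Part 4:
  Power in each resistor, P = (ΔV)²/R:
    P_R1 = (24 - 9.63)²/12000 = 0.01721 W
    P_R2 = (9.63 - 9.226)²/220 = 0.0007426 W
    P_R3 = (9.226 - 9.216)²/3.6 = 0.00003145 W
    P_R4 = (24 - 23.71)²/150 = 0.0005657 W
    P_R5 = (23.71 - 9.987)²/20000 = 0.00941 W
    P_R6 = (9.987 - 9.145)²/9100 = 0.00007793 W
    P_R7 = (23.99 - 14.46)²/39000 = 0.002329 W
    P_R8 = (14.46 - 10.07)²/5100 = 0.003778 W
    P_R9 = (10.07 - 0)²/30000 = 0.003381 W
    P_R10 = (24 - 24)²/1.5 = 0.000007171 W
    P_R11 = (9.63 - 23.71)²/22000 = 0.009005 W
    P_R12 = (9.226 - 9.987)²/680 = 0.0008506 W
    P_R13 = (9.216 - 9.145)²/24 = 0.0002097 W
    P_R14 = (24 - 23.99)²/22 = 0.000001314 W
    P_R15 = (23.71 - 14.46)²/15000 = 0.005698 W
    P_R16 = (9.987 - 10.07)²/160 = 0.0000441 W
    P_R17 = (9.145 - 0)²/3000 = 0.02787 W
  P_total = P_R1 + P_R2 + P_R3 + P_R4 + P_R5 + P_R6 + P_R7 + P_R8 + P_R9 + P_R10 + P_R11 + P_R12 + P_R13 + P_R14 + P_R15 + P_R16 + P_R17 = 0.08121 W

Final answers:
1. V_4 = 24 V
2. I_R1 = 0.001197 A
3. P_R9 = 0.003381 W
4. P_total = 0.08121 W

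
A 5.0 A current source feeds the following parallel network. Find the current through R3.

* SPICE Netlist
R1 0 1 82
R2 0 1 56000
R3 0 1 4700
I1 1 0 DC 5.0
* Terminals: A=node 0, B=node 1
All resistors sit directly between nodes 0 and 1, so they are in parallel and share one voltage V; the full source current 5 A splits among them.
1/R_par = 1/82 + 1/56000 + 1/4700 = 0.01243 S  =>  R_par = 80.48 Ω
V = I × R_par = 5 × 80.48 = 402.4 V
I_R3 = V/R3 = 402.4/4700 = 0.08561 A

Final answer: 0.08561 A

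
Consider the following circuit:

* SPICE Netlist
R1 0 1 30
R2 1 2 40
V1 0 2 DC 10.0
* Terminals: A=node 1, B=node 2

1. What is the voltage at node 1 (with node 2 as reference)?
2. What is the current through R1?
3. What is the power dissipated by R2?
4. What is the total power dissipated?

Nodal analysis, taking node 2 as the 0 V reference.
Source V1 fixes V_0 = 10 V.
KCL at each unknown node (sum of currents leaving = 0; resistances in Ω):
  Node 1: (V_1 - 10)/30 + (V_1 - 0)/40 = 0
Collecting terms: 0.05833 × V_1 = 0.3333  =>  V_1 = 5.714 V
Part 1:
  Read off the nodal solution: V_1 = 5.714 V
Part 2:
  I_R1 = (V_0 - V_1)/R1 = (10 - 5.714)/30 = 0.1429 A
  Magnitude: I_R1 = 0.1429 A
Part 3:
  I_R2 = (V_1 - V_2)/R2 = (5.714 - 0)/40 = 0.1429 A
  P_R2 = I_R2² × R2 = (0.1429)² × 40 = 0.8163 W
Part 4:
  Power in each resistor, P = (ΔV)²/R:
    P_R1 = (10 - 5.714)²/30 = 0.6122 W
    P_R2 = (5.714 - 0)²/40 = 0.8163 W
  P_total = P_R1 + P_R2 = 1.429 W

Final answers:
1. V_1 = 5.714 V
2. I_R1 = 0.1429 A
3. P_R2 = 0.8163 W
4. P_total = 1.429 W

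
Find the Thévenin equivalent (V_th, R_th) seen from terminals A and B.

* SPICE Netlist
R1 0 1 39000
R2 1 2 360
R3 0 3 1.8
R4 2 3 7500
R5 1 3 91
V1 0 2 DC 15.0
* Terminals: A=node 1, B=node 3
Step 1 — V_th is the open-circuit voltage V_A - V_B (nothing connected across the terminals).
Nodal analysis, taking node 2 as the 0 V reference.
Source V1 fixes V_0 = 15 V.
KCL at each unknown node (sum of currents leaving = 0; resistances in Ω):
  Node 1: (V_1 - 15)/39000 + (V_1 - 0)/360 + (V_1 - V_3)/91 = 0
  Node 3: (V_3 - 15)/1.8 + (V_3 - 0)/7500 + (V_3 - V_1)/91 = 0
Collecting terms (coefficients in siemens):
  0.01379·V_1 - 0.01099·V_3 = 0.0003846
  0.5667·V_3 - 0.01099·V_1 = 8.333
Determinant D = (0.01379)(0.5667) - (-0.01099)(-0.01099) = 0.007695
V_1 = [(0.0003846)(0.5667) - (-0.01099)(8.333)]/D = 11.93 V
V_3 = [(0.01379)(8.333) - (0.0003846)(-0.01099)]/D = 14.94 V
V_th = V_1 - V_3 = 11.93 - 14.94 = -3.008 V
Step 2 — R_th: zero the source — replace V1 by a short circuit (node 2 merges into node 0) — and find the resistance seen between A (node 1) and B (node 3).
Reduce the network between node 1 (A) and node 3 (B) by series/parallel combination:
  Rp1 = R1 ‖ R2 (parallel, both between nodes 0 and 1) = 1/(1/39000 + 1/360) = 356.7 Ω
  Rp2 = R3 ‖ R4 (parallel, both between nodes 0 and 3) = 1/(1/1.8 + 1/7500) = 1.8 Ω
  Rs1 = Rp1 + Rp2 (series, joined only at node 0) = 356.7 + 1.8 = 358.5 Ω
  Rp3 = R5 ‖ Rs1 (parallel, both between nodes 1 and 3) = 1/(1/91 + 1/358.5) = 72.58 Ω
R_th = 72.58 Ω

Final answer: V_th = -3.008 V, R_th = 72.58 Ω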